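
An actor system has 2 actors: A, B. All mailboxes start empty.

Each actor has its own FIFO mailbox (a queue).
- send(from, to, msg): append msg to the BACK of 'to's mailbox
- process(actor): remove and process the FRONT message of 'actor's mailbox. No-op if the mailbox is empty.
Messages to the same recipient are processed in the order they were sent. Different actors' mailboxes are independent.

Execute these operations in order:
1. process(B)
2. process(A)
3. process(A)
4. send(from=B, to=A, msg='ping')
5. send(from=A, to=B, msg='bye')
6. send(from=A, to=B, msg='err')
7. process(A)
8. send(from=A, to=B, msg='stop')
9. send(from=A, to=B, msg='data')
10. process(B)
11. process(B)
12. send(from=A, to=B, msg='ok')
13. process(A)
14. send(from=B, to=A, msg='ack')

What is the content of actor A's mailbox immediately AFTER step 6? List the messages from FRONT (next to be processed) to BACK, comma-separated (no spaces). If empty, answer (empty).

After 1 (process(B)): A:[] B:[]
After 2 (process(A)): A:[] B:[]
After 3 (process(A)): A:[] B:[]
After 4 (send(from=B, to=A, msg='ping')): A:[ping] B:[]
After 5 (send(from=A, to=B, msg='bye')): A:[ping] B:[bye]
After 6 (send(from=A, to=B, msg='err')): A:[ping] B:[bye,err]

ping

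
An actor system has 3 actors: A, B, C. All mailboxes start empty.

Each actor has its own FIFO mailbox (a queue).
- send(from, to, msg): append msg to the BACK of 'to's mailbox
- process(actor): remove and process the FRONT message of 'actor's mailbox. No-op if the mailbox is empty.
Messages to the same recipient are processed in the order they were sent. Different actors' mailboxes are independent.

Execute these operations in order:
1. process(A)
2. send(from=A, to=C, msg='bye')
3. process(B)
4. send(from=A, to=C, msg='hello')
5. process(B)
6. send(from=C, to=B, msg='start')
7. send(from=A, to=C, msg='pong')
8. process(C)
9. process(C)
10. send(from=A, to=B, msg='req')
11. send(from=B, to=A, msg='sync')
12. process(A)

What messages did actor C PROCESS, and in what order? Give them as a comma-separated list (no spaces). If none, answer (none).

Answer: bye,hello

Derivation:
After 1 (process(A)): A:[] B:[] C:[]
After 2 (send(from=A, to=C, msg='bye')): A:[] B:[] C:[bye]
After 3 (process(B)): A:[] B:[] C:[bye]
After 4 (send(from=A, to=C, msg='hello')): A:[] B:[] C:[bye,hello]
After 5 (process(B)): A:[] B:[] C:[bye,hello]
After 6 (send(from=C, to=B, msg='start')): A:[] B:[start] C:[bye,hello]
After 7 (send(from=A, to=C, msg='pong')): A:[] B:[start] C:[bye,hello,pong]
After 8 (process(C)): A:[] B:[start] C:[hello,pong]
After 9 (process(C)): A:[] B:[start] C:[pong]
After 10 (send(from=A, to=B, msg='req')): A:[] B:[start,req] C:[pong]
After 11 (send(from=B, to=A, msg='sync')): A:[sync] B:[start,req] C:[pong]
After 12 (process(A)): A:[] B:[start,req] C:[pong]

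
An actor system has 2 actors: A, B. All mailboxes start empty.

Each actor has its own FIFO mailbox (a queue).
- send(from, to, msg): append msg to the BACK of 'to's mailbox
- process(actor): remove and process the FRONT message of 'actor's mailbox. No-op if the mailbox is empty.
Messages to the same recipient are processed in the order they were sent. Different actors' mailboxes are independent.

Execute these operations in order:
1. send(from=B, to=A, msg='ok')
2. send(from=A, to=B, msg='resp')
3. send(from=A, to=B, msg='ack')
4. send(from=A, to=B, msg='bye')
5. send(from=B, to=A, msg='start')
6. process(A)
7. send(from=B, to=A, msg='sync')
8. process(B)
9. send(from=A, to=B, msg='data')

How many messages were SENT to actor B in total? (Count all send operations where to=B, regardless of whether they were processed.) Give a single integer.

After 1 (send(from=B, to=A, msg='ok')): A:[ok] B:[]
After 2 (send(from=A, to=B, msg='resp')): A:[ok] B:[resp]
After 3 (send(from=A, to=B, msg='ack')): A:[ok] B:[resp,ack]
After 4 (send(from=A, to=B, msg='bye')): A:[ok] B:[resp,ack,bye]
After 5 (send(from=B, to=A, msg='start')): A:[ok,start] B:[resp,ack,bye]
After 6 (process(A)): A:[start] B:[resp,ack,bye]
After 7 (send(from=B, to=A, msg='sync')): A:[start,sync] B:[resp,ack,bye]
After 8 (process(B)): A:[start,sync] B:[ack,bye]
After 9 (send(from=A, to=B, msg='data')): A:[start,sync] B:[ack,bye,data]

Answer: 4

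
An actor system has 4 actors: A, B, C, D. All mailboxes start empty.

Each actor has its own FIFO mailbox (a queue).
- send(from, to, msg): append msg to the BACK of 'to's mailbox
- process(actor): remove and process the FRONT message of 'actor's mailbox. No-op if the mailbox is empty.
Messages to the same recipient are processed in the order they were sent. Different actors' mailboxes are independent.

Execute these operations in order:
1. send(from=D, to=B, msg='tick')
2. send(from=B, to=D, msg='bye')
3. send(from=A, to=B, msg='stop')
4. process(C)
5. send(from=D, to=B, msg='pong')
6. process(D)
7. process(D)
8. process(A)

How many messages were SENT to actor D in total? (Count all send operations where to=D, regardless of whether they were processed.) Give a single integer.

Answer: 1

Derivation:
After 1 (send(from=D, to=B, msg='tick')): A:[] B:[tick] C:[] D:[]
After 2 (send(from=B, to=D, msg='bye')): A:[] B:[tick] C:[] D:[bye]
After 3 (send(from=A, to=B, msg='stop')): A:[] B:[tick,stop] C:[] D:[bye]
After 4 (process(C)): A:[] B:[tick,stop] C:[] D:[bye]
After 5 (send(from=D, to=B, msg='pong')): A:[] B:[tick,stop,pong] C:[] D:[bye]
After 6 (process(D)): A:[] B:[tick,stop,pong] C:[] D:[]
After 7 (process(D)): A:[] B:[tick,stop,pong] C:[] D:[]
After 8 (process(A)): A:[] B:[tick,stop,pong] C:[] D:[]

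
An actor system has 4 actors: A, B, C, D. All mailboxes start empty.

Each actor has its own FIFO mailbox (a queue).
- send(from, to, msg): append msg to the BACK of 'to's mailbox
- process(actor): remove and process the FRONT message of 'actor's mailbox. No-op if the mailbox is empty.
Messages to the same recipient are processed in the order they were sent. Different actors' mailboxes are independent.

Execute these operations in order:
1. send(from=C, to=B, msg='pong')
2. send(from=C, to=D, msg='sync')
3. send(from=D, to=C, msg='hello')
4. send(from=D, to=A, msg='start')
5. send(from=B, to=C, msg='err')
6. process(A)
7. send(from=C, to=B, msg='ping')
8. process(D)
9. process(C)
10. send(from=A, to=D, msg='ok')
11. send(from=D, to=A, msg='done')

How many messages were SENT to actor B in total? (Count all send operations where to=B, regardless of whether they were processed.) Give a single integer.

After 1 (send(from=C, to=B, msg='pong')): A:[] B:[pong] C:[] D:[]
After 2 (send(from=C, to=D, msg='sync')): A:[] B:[pong] C:[] D:[sync]
After 3 (send(from=D, to=C, msg='hello')): A:[] B:[pong] C:[hello] D:[sync]
After 4 (send(from=D, to=A, msg='start')): A:[start] B:[pong] C:[hello] D:[sync]
After 5 (send(from=B, to=C, msg='err')): A:[start] B:[pong] C:[hello,err] D:[sync]
After 6 (process(A)): A:[] B:[pong] C:[hello,err] D:[sync]
After 7 (send(from=C, to=B, msg='ping')): A:[] B:[pong,ping] C:[hello,err] D:[sync]
After 8 (process(D)): A:[] B:[pong,ping] C:[hello,err] D:[]
After 9 (process(C)): A:[] B:[pong,ping] C:[err] D:[]
After 10 (send(from=A, to=D, msg='ok')): A:[] B:[pong,ping] C:[err] D:[ok]
After 11 (send(from=D, to=A, msg='done')): A:[done] B:[pong,ping] C:[err] D:[ok]

Answer: 2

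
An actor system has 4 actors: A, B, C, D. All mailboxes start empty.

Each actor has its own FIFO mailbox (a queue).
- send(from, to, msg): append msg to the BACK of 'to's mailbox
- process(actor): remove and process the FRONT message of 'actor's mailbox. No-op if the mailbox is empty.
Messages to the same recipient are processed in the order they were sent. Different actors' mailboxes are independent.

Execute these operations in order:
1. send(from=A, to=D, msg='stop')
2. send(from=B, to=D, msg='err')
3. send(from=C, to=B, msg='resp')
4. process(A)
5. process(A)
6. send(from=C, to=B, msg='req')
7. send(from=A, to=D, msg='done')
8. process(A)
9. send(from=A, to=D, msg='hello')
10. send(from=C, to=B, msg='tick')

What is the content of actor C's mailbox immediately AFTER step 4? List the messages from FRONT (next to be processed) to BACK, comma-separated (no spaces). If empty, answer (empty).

After 1 (send(from=A, to=D, msg='stop')): A:[] B:[] C:[] D:[stop]
After 2 (send(from=B, to=D, msg='err')): A:[] B:[] C:[] D:[stop,err]
After 3 (send(from=C, to=B, msg='resp')): A:[] B:[resp] C:[] D:[stop,err]
After 4 (process(A)): A:[] B:[resp] C:[] D:[stop,err]

(empty)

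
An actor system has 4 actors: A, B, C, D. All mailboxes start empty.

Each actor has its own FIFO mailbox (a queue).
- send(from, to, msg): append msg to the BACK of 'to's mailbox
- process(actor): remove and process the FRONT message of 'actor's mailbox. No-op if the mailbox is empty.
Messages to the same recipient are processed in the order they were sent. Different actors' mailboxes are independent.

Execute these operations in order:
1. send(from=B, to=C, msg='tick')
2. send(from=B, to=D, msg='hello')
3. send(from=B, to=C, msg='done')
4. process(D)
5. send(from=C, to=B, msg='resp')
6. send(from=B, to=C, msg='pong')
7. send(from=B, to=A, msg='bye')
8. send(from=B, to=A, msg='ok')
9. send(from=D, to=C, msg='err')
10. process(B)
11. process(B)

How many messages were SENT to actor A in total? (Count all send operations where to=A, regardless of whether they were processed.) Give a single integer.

After 1 (send(from=B, to=C, msg='tick')): A:[] B:[] C:[tick] D:[]
After 2 (send(from=B, to=D, msg='hello')): A:[] B:[] C:[tick] D:[hello]
After 3 (send(from=B, to=C, msg='done')): A:[] B:[] C:[tick,done] D:[hello]
After 4 (process(D)): A:[] B:[] C:[tick,done] D:[]
After 5 (send(from=C, to=B, msg='resp')): A:[] B:[resp] C:[tick,done] D:[]
After 6 (send(from=B, to=C, msg='pong')): A:[] B:[resp] C:[tick,done,pong] D:[]
After 7 (send(from=B, to=A, msg='bye')): A:[bye] B:[resp] C:[tick,done,pong] D:[]
After 8 (send(from=B, to=A, msg='ok')): A:[bye,ok] B:[resp] C:[tick,done,pong] D:[]
After 9 (send(from=D, to=C, msg='err')): A:[bye,ok] B:[resp] C:[tick,done,pong,err] D:[]
After 10 (process(B)): A:[bye,ok] B:[] C:[tick,done,pong,err] D:[]
After 11 (process(B)): A:[bye,ok] B:[] C:[tick,done,pong,err] D:[]

Answer: 2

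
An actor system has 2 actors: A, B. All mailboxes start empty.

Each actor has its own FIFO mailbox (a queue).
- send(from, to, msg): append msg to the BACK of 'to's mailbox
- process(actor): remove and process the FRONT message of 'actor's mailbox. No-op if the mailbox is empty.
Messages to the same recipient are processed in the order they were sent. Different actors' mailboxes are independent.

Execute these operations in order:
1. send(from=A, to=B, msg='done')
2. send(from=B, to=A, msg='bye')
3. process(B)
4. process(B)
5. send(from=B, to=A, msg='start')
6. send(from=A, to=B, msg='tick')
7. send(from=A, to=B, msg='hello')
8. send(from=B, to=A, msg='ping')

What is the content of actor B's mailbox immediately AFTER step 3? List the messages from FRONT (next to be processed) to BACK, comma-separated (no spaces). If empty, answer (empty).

After 1 (send(from=A, to=B, msg='done')): A:[] B:[done]
After 2 (send(from=B, to=A, msg='bye')): A:[bye] B:[done]
After 3 (process(B)): A:[bye] B:[]

(empty)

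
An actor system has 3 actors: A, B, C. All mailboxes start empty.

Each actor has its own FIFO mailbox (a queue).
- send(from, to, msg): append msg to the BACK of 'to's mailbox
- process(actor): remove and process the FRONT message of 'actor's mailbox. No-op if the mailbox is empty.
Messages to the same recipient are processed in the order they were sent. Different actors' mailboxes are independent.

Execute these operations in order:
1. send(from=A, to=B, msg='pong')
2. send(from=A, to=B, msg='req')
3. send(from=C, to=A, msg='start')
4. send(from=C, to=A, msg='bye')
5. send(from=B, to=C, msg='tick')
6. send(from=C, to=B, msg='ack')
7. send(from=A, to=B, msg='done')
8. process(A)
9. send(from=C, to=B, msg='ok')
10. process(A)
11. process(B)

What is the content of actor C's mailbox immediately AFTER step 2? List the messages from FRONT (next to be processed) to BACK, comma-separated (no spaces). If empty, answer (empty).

After 1 (send(from=A, to=B, msg='pong')): A:[] B:[pong] C:[]
After 2 (send(from=A, to=B, msg='req')): A:[] B:[pong,req] C:[]

(empty)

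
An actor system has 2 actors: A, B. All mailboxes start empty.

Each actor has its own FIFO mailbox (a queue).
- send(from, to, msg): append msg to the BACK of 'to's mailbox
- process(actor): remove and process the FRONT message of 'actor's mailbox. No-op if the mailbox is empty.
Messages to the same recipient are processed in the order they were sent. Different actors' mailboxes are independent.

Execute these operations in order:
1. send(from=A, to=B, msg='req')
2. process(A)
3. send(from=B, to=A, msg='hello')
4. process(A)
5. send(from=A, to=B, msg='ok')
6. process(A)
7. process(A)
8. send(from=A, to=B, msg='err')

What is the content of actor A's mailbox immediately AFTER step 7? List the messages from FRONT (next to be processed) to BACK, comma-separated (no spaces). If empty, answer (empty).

After 1 (send(from=A, to=B, msg='req')): A:[] B:[req]
After 2 (process(A)): A:[] B:[req]
After 3 (send(from=B, to=A, msg='hello')): A:[hello] B:[req]
After 4 (process(A)): A:[] B:[req]
After 5 (send(from=A, to=B, msg='ok')): A:[] B:[req,ok]
After 6 (process(A)): A:[] B:[req,ok]
After 7 (process(A)): A:[] B:[req,ok]

(empty)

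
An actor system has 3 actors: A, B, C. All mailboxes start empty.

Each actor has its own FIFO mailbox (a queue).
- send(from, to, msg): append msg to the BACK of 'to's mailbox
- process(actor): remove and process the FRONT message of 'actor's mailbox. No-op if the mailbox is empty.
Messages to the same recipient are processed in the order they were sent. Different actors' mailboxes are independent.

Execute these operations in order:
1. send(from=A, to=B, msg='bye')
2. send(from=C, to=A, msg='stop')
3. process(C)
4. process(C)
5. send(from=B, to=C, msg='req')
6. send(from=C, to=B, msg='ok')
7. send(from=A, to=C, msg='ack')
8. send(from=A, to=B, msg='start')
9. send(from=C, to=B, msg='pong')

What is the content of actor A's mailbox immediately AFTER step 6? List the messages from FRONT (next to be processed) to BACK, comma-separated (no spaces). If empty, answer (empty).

After 1 (send(from=A, to=B, msg='bye')): A:[] B:[bye] C:[]
After 2 (send(from=C, to=A, msg='stop')): A:[stop] B:[bye] C:[]
After 3 (process(C)): A:[stop] B:[bye] C:[]
After 4 (process(C)): A:[stop] B:[bye] C:[]
After 5 (send(from=B, to=C, msg='req')): A:[stop] B:[bye] C:[req]
After 6 (send(from=C, to=B, msg='ok')): A:[stop] B:[bye,ok] C:[req]

stop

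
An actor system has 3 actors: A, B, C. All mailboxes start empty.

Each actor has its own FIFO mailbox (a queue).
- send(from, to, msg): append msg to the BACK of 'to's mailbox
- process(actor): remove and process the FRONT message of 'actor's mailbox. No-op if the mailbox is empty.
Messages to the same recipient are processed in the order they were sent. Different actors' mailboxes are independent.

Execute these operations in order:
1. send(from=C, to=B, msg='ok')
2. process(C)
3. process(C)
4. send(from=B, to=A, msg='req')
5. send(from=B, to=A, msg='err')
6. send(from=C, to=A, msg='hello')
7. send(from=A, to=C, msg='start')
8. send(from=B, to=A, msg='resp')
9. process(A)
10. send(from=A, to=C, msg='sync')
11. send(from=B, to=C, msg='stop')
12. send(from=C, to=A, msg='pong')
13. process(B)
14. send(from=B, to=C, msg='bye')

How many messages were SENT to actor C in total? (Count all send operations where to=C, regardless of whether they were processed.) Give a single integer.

Answer: 4

Derivation:
After 1 (send(from=C, to=B, msg='ok')): A:[] B:[ok] C:[]
After 2 (process(C)): A:[] B:[ok] C:[]
After 3 (process(C)): A:[] B:[ok] C:[]
After 4 (send(from=B, to=A, msg='req')): A:[req] B:[ok] C:[]
After 5 (send(from=B, to=A, msg='err')): A:[req,err] B:[ok] C:[]
After 6 (send(from=C, to=A, msg='hello')): A:[req,err,hello] B:[ok] C:[]
After 7 (send(from=A, to=C, msg='start')): A:[req,err,hello] B:[ok] C:[start]
After 8 (send(from=B, to=A, msg='resp')): A:[req,err,hello,resp] B:[ok] C:[start]
After 9 (process(A)): A:[err,hello,resp] B:[ok] C:[start]
After 10 (send(from=A, to=C, msg='sync')): A:[err,hello,resp] B:[ok] C:[start,sync]
After 11 (send(from=B, to=C, msg='stop')): A:[err,hello,resp] B:[ok] C:[start,sync,stop]
After 12 (send(from=C, to=A, msg='pong')): A:[err,hello,resp,pong] B:[ok] C:[start,sync,stop]
After 13 (process(B)): A:[err,hello,resp,pong] B:[] C:[start,sync,stop]
After 14 (send(from=B, to=C, msg='bye')): A:[err,hello,resp,pong] B:[] C:[start,sync,stop,bye]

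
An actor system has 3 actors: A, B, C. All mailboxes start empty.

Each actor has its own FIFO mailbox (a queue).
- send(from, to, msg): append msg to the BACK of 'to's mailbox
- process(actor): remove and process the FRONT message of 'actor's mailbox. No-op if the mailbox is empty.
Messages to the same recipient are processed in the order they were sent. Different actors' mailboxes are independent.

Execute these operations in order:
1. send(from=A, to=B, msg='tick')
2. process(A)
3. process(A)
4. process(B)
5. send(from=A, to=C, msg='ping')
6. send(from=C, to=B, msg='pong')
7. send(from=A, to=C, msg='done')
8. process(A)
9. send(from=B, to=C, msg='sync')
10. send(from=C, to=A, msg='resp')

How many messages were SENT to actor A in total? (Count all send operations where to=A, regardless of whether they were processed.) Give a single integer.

Answer: 1

Derivation:
After 1 (send(from=A, to=B, msg='tick')): A:[] B:[tick] C:[]
After 2 (process(A)): A:[] B:[tick] C:[]
After 3 (process(A)): A:[] B:[tick] C:[]
After 4 (process(B)): A:[] B:[] C:[]
After 5 (send(from=A, to=C, msg='ping')): A:[] B:[] C:[ping]
After 6 (send(from=C, to=B, msg='pong')): A:[] B:[pong] C:[ping]
After 7 (send(from=A, to=C, msg='done')): A:[] B:[pong] C:[ping,done]
After 8 (process(A)): A:[] B:[pong] C:[ping,done]
After 9 (send(from=B, to=C, msg='sync')): A:[] B:[pong] C:[ping,done,sync]
After 10 (send(from=C, to=A, msg='resp')): A:[resp] B:[pong] C:[ping,done,sync]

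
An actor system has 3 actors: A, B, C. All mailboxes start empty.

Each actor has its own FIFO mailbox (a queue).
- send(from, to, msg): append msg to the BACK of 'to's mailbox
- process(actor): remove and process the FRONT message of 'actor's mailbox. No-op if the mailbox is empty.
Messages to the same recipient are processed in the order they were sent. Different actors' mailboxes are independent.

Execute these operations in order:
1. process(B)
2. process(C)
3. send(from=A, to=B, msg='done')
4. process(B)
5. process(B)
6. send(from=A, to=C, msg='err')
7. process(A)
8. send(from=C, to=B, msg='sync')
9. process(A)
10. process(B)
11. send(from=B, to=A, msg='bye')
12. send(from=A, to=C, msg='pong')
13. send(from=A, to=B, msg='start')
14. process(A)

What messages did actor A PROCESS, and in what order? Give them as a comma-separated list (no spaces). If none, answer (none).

After 1 (process(B)): A:[] B:[] C:[]
After 2 (process(C)): A:[] B:[] C:[]
After 3 (send(from=A, to=B, msg='done')): A:[] B:[done] C:[]
After 4 (process(B)): A:[] B:[] C:[]
After 5 (process(B)): A:[] B:[] C:[]
After 6 (send(from=A, to=C, msg='err')): A:[] B:[] C:[err]
After 7 (process(A)): A:[] B:[] C:[err]
After 8 (send(from=C, to=B, msg='sync')): A:[] B:[sync] C:[err]
After 9 (process(A)): A:[] B:[sync] C:[err]
After 10 (process(B)): A:[] B:[] C:[err]
After 11 (send(from=B, to=A, msg='bye')): A:[bye] B:[] C:[err]
After 12 (send(from=A, to=C, msg='pong')): A:[bye] B:[] C:[err,pong]
After 13 (send(from=A, to=B, msg='start')): A:[bye] B:[start] C:[err,pong]
After 14 (process(A)): A:[] B:[start] C:[err,pong]

Answer: bye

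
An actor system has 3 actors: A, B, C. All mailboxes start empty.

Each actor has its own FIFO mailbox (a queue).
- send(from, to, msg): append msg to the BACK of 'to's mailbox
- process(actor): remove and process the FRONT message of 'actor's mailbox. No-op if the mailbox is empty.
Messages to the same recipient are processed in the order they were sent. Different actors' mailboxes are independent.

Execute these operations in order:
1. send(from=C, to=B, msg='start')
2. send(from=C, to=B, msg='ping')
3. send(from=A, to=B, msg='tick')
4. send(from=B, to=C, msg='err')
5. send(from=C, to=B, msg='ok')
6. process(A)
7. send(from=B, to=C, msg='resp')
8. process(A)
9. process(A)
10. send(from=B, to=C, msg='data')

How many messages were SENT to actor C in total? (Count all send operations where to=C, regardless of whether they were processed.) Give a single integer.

Answer: 3

Derivation:
After 1 (send(from=C, to=B, msg='start')): A:[] B:[start] C:[]
After 2 (send(from=C, to=B, msg='ping')): A:[] B:[start,ping] C:[]
After 3 (send(from=A, to=B, msg='tick')): A:[] B:[start,ping,tick] C:[]
After 4 (send(from=B, to=C, msg='err')): A:[] B:[start,ping,tick] C:[err]
After 5 (send(from=C, to=B, msg='ok')): A:[] B:[start,ping,tick,ok] C:[err]
After 6 (process(A)): A:[] B:[start,ping,tick,ok] C:[err]
After 7 (send(from=B, to=C, msg='resp')): A:[] B:[start,ping,tick,ok] C:[err,resp]
After 8 (process(A)): A:[] B:[start,ping,tick,ok] C:[err,resp]
After 9 (process(A)): A:[] B:[start,ping,tick,ok] C:[err,resp]
After 10 (send(from=B, to=C, msg='data')): A:[] B:[start,ping,tick,ok] C:[err,resp,data]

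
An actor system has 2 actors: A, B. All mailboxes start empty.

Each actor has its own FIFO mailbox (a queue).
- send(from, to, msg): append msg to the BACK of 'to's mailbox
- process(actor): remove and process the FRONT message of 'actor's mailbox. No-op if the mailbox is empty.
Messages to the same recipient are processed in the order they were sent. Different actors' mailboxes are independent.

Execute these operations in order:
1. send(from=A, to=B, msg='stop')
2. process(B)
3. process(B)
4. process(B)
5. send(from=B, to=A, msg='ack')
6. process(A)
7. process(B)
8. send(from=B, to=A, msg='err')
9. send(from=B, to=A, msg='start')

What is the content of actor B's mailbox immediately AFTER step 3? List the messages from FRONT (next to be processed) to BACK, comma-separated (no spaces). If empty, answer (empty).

After 1 (send(from=A, to=B, msg='stop')): A:[] B:[stop]
After 2 (process(B)): A:[] B:[]
After 3 (process(B)): A:[] B:[]

(empty)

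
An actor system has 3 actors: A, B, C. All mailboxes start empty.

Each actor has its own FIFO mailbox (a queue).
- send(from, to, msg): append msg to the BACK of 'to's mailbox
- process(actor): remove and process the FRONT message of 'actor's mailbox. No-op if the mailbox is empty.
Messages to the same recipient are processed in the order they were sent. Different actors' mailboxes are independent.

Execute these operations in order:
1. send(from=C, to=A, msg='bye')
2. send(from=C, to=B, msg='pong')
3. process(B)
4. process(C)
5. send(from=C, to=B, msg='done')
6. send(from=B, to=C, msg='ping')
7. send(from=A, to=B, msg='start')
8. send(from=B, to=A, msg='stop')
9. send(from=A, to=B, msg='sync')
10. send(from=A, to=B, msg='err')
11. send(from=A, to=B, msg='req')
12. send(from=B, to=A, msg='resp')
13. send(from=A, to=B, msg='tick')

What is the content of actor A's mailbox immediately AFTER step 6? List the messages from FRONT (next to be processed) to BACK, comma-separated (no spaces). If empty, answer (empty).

After 1 (send(from=C, to=A, msg='bye')): A:[bye] B:[] C:[]
After 2 (send(from=C, to=B, msg='pong')): A:[bye] B:[pong] C:[]
After 3 (process(B)): A:[bye] B:[] C:[]
After 4 (process(C)): A:[bye] B:[] C:[]
After 5 (send(from=C, to=B, msg='done')): A:[bye] B:[done] C:[]
After 6 (send(from=B, to=C, msg='ping')): A:[bye] B:[done] C:[ping]

bye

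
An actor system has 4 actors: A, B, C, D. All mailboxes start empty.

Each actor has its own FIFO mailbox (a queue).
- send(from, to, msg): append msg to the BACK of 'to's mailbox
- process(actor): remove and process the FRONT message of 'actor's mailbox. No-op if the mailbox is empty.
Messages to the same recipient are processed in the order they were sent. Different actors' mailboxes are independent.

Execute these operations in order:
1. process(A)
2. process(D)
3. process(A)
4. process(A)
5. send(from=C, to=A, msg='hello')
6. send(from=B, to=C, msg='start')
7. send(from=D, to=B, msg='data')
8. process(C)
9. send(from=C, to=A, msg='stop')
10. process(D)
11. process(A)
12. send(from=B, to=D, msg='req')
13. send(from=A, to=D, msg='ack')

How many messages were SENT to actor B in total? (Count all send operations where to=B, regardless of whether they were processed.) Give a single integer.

Answer: 1

Derivation:
After 1 (process(A)): A:[] B:[] C:[] D:[]
After 2 (process(D)): A:[] B:[] C:[] D:[]
After 3 (process(A)): A:[] B:[] C:[] D:[]
After 4 (process(A)): A:[] B:[] C:[] D:[]
After 5 (send(from=C, to=A, msg='hello')): A:[hello] B:[] C:[] D:[]
After 6 (send(from=B, to=C, msg='start')): A:[hello] B:[] C:[start] D:[]
After 7 (send(from=D, to=B, msg='data')): A:[hello] B:[data] C:[start] D:[]
After 8 (process(C)): A:[hello] B:[data] C:[] D:[]
After 9 (send(from=C, to=A, msg='stop')): A:[hello,stop] B:[data] C:[] D:[]
After 10 (process(D)): A:[hello,stop] B:[data] C:[] D:[]
After 11 (process(A)): A:[stop] B:[data] C:[] D:[]
After 12 (send(from=B, to=D, msg='req')): A:[stop] B:[data] C:[] D:[req]
After 13 (send(from=A, to=D, msg='ack')): A:[stop] B:[data] C:[] D:[req,ack]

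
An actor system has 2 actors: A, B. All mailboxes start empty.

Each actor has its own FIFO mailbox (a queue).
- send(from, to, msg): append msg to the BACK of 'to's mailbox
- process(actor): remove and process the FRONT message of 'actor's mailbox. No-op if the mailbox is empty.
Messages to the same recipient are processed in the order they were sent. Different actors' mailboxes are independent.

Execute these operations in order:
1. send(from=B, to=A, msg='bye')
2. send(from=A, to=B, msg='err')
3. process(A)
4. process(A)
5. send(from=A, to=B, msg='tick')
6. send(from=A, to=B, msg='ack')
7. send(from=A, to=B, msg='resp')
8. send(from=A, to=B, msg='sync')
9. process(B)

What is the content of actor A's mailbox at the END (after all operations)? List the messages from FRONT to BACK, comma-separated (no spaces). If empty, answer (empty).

Answer: (empty)

Derivation:
After 1 (send(from=B, to=A, msg='bye')): A:[bye] B:[]
After 2 (send(from=A, to=B, msg='err')): A:[bye] B:[err]
After 3 (process(A)): A:[] B:[err]
After 4 (process(A)): A:[] B:[err]
After 5 (send(from=A, to=B, msg='tick')): A:[] B:[err,tick]
After 6 (send(from=A, to=B, msg='ack')): A:[] B:[err,tick,ack]
After 7 (send(from=A, to=B, msg='resp')): A:[] B:[err,tick,ack,resp]
After 8 (send(from=A, to=B, msg='sync')): A:[] B:[err,tick,ack,resp,sync]
After 9 (process(B)): A:[] B:[tick,ack,resp,sync]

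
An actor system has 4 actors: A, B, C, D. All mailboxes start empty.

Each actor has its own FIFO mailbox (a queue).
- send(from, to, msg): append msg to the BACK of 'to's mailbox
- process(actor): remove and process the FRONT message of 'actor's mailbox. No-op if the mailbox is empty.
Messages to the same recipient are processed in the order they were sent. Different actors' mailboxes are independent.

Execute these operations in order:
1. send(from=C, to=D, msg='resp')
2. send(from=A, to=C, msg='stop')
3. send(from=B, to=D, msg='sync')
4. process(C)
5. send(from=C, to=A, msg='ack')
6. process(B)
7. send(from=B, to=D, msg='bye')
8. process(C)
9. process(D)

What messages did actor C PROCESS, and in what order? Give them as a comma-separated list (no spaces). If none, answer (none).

Answer: stop

Derivation:
After 1 (send(from=C, to=D, msg='resp')): A:[] B:[] C:[] D:[resp]
After 2 (send(from=A, to=C, msg='stop')): A:[] B:[] C:[stop] D:[resp]
After 3 (send(from=B, to=D, msg='sync')): A:[] B:[] C:[stop] D:[resp,sync]
After 4 (process(C)): A:[] B:[] C:[] D:[resp,sync]
After 5 (send(from=C, to=A, msg='ack')): A:[ack] B:[] C:[] D:[resp,sync]
After 6 (process(B)): A:[ack] B:[] C:[] D:[resp,sync]
After 7 (send(from=B, to=D, msg='bye')): A:[ack] B:[] C:[] D:[resp,sync,bye]
After 8 (process(C)): A:[ack] B:[] C:[] D:[resp,sync,bye]
After 9 (process(D)): A:[ack] B:[] C:[] D:[sync,bye]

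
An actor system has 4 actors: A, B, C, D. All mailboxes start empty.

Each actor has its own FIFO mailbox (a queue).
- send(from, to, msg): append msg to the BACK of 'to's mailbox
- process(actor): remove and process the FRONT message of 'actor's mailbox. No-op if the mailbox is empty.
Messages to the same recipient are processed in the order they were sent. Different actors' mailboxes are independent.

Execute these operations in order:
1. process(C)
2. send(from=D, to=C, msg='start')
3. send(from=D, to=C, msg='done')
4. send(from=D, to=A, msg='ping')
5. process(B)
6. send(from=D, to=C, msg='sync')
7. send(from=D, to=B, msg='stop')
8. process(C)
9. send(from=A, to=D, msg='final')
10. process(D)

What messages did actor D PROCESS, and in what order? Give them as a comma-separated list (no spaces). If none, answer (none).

After 1 (process(C)): A:[] B:[] C:[] D:[]
After 2 (send(from=D, to=C, msg='start')): A:[] B:[] C:[start] D:[]
After 3 (send(from=D, to=C, msg='done')): A:[] B:[] C:[start,done] D:[]
After 4 (send(from=D, to=A, msg='ping')): A:[ping] B:[] C:[start,done] D:[]
After 5 (process(B)): A:[ping] B:[] C:[start,done] D:[]
After 6 (send(from=D, to=C, msg='sync')): A:[ping] B:[] C:[start,done,sync] D:[]
After 7 (send(from=D, to=B, msg='stop')): A:[ping] B:[stop] C:[start,done,sync] D:[]
After 8 (process(C)): A:[ping] B:[stop] C:[done,sync] D:[]
After 9 (send(from=A, to=D, msg='final')): A:[ping] B:[stop] C:[done,sync] D:[final]
After 10 (process(D)): A:[ping] B:[stop] C:[done,sync] D:[]

Answer: final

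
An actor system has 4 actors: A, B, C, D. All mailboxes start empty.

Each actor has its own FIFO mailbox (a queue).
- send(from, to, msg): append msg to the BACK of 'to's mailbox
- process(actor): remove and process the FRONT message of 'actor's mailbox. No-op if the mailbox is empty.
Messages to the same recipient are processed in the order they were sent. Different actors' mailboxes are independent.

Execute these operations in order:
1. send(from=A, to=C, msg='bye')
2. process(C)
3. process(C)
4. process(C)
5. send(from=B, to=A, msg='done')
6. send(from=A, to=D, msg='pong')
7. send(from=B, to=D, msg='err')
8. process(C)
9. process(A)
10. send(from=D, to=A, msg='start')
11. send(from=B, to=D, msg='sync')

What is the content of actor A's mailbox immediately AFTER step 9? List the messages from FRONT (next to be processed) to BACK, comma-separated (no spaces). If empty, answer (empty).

After 1 (send(from=A, to=C, msg='bye')): A:[] B:[] C:[bye] D:[]
After 2 (process(C)): A:[] B:[] C:[] D:[]
After 3 (process(C)): A:[] B:[] C:[] D:[]
After 4 (process(C)): A:[] B:[] C:[] D:[]
After 5 (send(from=B, to=A, msg='done')): A:[done] B:[] C:[] D:[]
After 6 (send(from=A, to=D, msg='pong')): A:[done] B:[] C:[] D:[pong]
After 7 (send(from=B, to=D, msg='err')): A:[done] B:[] C:[] D:[pong,err]
After 8 (process(C)): A:[done] B:[] C:[] D:[pong,err]
After 9 (process(A)): A:[] B:[] C:[] D:[pong,err]

(empty)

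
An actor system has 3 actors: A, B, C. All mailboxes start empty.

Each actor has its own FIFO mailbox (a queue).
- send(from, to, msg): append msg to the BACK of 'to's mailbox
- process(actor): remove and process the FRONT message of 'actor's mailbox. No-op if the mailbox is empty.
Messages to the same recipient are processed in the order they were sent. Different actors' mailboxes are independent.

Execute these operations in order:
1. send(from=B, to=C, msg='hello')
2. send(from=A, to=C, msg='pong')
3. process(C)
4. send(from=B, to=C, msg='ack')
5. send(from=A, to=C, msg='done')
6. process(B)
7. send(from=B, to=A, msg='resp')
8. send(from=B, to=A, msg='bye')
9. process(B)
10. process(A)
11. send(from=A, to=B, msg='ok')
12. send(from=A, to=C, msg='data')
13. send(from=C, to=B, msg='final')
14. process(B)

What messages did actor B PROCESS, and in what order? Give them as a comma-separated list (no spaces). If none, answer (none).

After 1 (send(from=B, to=C, msg='hello')): A:[] B:[] C:[hello]
After 2 (send(from=A, to=C, msg='pong')): A:[] B:[] C:[hello,pong]
After 3 (process(C)): A:[] B:[] C:[pong]
After 4 (send(from=B, to=C, msg='ack')): A:[] B:[] C:[pong,ack]
After 5 (send(from=A, to=C, msg='done')): A:[] B:[] C:[pong,ack,done]
After 6 (process(B)): A:[] B:[] C:[pong,ack,done]
After 7 (send(from=B, to=A, msg='resp')): A:[resp] B:[] C:[pong,ack,done]
After 8 (send(from=B, to=A, msg='bye')): A:[resp,bye] B:[] C:[pong,ack,done]
After 9 (process(B)): A:[resp,bye] B:[] C:[pong,ack,done]
After 10 (process(A)): A:[bye] B:[] C:[pong,ack,done]
After 11 (send(from=A, to=B, msg='ok')): A:[bye] B:[ok] C:[pong,ack,done]
After 12 (send(from=A, to=C, msg='data')): A:[bye] B:[ok] C:[pong,ack,done,data]
After 13 (send(from=C, to=B, msg='final')): A:[bye] B:[ok,final] C:[pong,ack,done,data]
After 14 (process(B)): A:[bye] B:[final] C:[pong,ack,done,data]

Answer: ok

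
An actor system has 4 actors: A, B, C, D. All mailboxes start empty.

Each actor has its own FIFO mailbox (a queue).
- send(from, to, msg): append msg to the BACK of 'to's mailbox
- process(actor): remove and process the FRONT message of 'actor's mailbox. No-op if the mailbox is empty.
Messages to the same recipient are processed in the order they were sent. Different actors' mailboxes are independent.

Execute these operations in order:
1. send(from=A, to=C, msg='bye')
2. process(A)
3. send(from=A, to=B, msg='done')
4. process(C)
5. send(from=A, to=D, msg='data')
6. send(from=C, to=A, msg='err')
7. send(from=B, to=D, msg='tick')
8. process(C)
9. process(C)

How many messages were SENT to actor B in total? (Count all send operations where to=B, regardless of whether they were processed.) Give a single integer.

After 1 (send(from=A, to=C, msg='bye')): A:[] B:[] C:[bye] D:[]
After 2 (process(A)): A:[] B:[] C:[bye] D:[]
After 3 (send(from=A, to=B, msg='done')): A:[] B:[done] C:[bye] D:[]
After 4 (process(C)): A:[] B:[done] C:[] D:[]
After 5 (send(from=A, to=D, msg='data')): A:[] B:[done] C:[] D:[data]
After 6 (send(from=C, to=A, msg='err')): A:[err] B:[done] C:[] D:[data]
After 7 (send(from=B, to=D, msg='tick')): A:[err] B:[done] C:[] D:[data,tick]
After 8 (process(C)): A:[err] B:[done] C:[] D:[data,tick]
After 9 (process(C)): A:[err] B:[done] C:[] D:[data,tick]

Answer: 1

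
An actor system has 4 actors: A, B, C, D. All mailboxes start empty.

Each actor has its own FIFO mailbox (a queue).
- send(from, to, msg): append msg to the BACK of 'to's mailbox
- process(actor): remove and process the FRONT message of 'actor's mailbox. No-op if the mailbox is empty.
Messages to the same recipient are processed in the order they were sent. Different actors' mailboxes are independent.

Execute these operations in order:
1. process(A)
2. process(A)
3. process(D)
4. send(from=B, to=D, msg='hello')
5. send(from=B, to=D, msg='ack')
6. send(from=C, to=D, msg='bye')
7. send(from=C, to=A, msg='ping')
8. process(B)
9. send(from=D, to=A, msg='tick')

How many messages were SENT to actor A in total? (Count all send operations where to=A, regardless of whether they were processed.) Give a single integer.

After 1 (process(A)): A:[] B:[] C:[] D:[]
After 2 (process(A)): A:[] B:[] C:[] D:[]
After 3 (process(D)): A:[] B:[] C:[] D:[]
After 4 (send(from=B, to=D, msg='hello')): A:[] B:[] C:[] D:[hello]
After 5 (send(from=B, to=D, msg='ack')): A:[] B:[] C:[] D:[hello,ack]
After 6 (send(from=C, to=D, msg='bye')): A:[] B:[] C:[] D:[hello,ack,bye]
After 7 (send(from=C, to=A, msg='ping')): A:[ping] B:[] C:[] D:[hello,ack,bye]
After 8 (process(B)): A:[ping] B:[] C:[] D:[hello,ack,bye]
After 9 (send(from=D, to=A, msg='tick')): A:[ping,tick] B:[] C:[] D:[hello,ack,bye]

Answer: 2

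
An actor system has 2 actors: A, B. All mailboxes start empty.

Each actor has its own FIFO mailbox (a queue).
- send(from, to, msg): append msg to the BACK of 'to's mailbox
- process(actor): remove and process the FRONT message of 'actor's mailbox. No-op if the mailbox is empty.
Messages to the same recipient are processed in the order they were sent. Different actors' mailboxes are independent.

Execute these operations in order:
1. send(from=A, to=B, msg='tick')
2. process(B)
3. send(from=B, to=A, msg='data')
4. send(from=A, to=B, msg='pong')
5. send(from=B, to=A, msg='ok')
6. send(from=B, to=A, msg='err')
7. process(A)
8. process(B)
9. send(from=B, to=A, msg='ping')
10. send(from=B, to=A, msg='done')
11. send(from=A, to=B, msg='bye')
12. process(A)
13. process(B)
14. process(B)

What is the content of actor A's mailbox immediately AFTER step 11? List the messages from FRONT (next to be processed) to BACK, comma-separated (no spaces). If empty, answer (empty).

After 1 (send(from=A, to=B, msg='tick')): A:[] B:[tick]
After 2 (process(B)): A:[] B:[]
After 3 (send(from=B, to=A, msg='data')): A:[data] B:[]
After 4 (send(from=A, to=B, msg='pong')): A:[data] B:[pong]
After 5 (send(from=B, to=A, msg='ok')): A:[data,ok] B:[pong]
After 6 (send(from=B, to=A, msg='err')): A:[data,ok,err] B:[pong]
After 7 (process(A)): A:[ok,err] B:[pong]
After 8 (process(B)): A:[ok,err] B:[]
After 9 (send(from=B, to=A, msg='ping')): A:[ok,err,ping] B:[]
After 10 (send(from=B, to=A, msg='done')): A:[ok,err,ping,done] B:[]
After 11 (send(from=A, to=B, msg='bye')): A:[ok,err,ping,done] B:[bye]

ok,err,ping,done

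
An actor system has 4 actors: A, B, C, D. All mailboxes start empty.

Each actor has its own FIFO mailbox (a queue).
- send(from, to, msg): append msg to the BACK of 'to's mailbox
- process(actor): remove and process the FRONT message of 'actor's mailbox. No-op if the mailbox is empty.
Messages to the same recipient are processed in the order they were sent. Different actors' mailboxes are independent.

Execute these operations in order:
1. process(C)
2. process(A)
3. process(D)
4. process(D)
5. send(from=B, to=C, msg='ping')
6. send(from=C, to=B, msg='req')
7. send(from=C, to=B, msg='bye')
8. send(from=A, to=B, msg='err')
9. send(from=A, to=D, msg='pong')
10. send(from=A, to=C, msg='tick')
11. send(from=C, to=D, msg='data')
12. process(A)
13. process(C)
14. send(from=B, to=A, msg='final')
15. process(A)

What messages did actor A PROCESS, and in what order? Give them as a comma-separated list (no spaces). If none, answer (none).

After 1 (process(C)): A:[] B:[] C:[] D:[]
After 2 (process(A)): A:[] B:[] C:[] D:[]
After 3 (process(D)): A:[] B:[] C:[] D:[]
After 4 (process(D)): A:[] B:[] C:[] D:[]
After 5 (send(from=B, to=C, msg='ping')): A:[] B:[] C:[ping] D:[]
After 6 (send(from=C, to=B, msg='req')): A:[] B:[req] C:[ping] D:[]
After 7 (send(from=C, to=B, msg='bye')): A:[] B:[req,bye] C:[ping] D:[]
After 8 (send(from=A, to=B, msg='err')): A:[] B:[req,bye,err] C:[ping] D:[]
After 9 (send(from=A, to=D, msg='pong')): A:[] B:[req,bye,err] C:[ping] D:[pong]
After 10 (send(from=A, to=C, msg='tick')): A:[] B:[req,bye,err] C:[ping,tick] D:[pong]
After 11 (send(from=C, to=D, msg='data')): A:[] B:[req,bye,err] C:[ping,tick] D:[pong,data]
After 12 (process(A)): A:[] B:[req,bye,err] C:[ping,tick] D:[pong,data]
After 13 (process(C)): A:[] B:[req,bye,err] C:[tick] D:[pong,data]
After 14 (send(from=B, to=A, msg='final')): A:[final] B:[req,bye,err] C:[tick] D:[pong,data]
After 15 (process(A)): A:[] B:[req,bye,err] C:[tick] D:[pong,data]

Answer: final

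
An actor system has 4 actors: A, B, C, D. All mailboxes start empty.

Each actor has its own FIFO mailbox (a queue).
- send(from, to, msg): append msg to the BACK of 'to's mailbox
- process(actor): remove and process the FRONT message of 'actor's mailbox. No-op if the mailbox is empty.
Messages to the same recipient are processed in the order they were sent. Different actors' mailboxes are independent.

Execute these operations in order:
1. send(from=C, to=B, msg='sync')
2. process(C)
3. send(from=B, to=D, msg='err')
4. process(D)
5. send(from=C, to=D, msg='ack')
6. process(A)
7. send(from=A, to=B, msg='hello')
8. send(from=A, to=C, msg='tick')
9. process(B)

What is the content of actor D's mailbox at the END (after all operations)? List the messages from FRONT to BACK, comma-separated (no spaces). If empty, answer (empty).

After 1 (send(from=C, to=B, msg='sync')): A:[] B:[sync] C:[] D:[]
After 2 (process(C)): A:[] B:[sync] C:[] D:[]
After 3 (send(from=B, to=D, msg='err')): A:[] B:[sync] C:[] D:[err]
After 4 (process(D)): A:[] B:[sync] C:[] D:[]
After 5 (send(from=C, to=D, msg='ack')): A:[] B:[sync] C:[] D:[ack]
After 6 (process(A)): A:[] B:[sync] C:[] D:[ack]
After 7 (send(from=A, to=B, msg='hello')): A:[] B:[sync,hello] C:[] D:[ack]
After 8 (send(from=A, to=C, msg='tick')): A:[] B:[sync,hello] C:[tick] D:[ack]
After 9 (process(B)): A:[] B:[hello] C:[tick] D:[ack]

Answer: ack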